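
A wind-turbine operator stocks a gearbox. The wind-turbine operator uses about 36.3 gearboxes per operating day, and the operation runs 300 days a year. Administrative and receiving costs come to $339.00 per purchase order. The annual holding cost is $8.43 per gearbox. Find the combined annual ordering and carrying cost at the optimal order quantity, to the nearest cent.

TC* ≈ $7,889.37

Annual demand D = 36.3 × 300 = 10,890.
EOQ = √(2DS/H) = √(2 × 10,890 × 339 / 8.43) ≈ 935.87.
At the optimum the two cost components are equal, so total cost = 2·(Q*/2)H = Q*·H.
Minimum total = √(2DSH) = √(2 × 10,890 × 339 × 8.43) ≈ 7889.375.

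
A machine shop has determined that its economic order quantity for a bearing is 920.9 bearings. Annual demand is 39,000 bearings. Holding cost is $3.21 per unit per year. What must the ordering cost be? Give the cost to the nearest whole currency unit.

The basic EOQ model gives Q* = √(2DS/H); rearrange for the unknown.
From Q* = √(2DS/H): S = Q*²H / (2D) = 920.9² × 3.21 / (2 × 39,000) = 34.9008.

S ≈ $35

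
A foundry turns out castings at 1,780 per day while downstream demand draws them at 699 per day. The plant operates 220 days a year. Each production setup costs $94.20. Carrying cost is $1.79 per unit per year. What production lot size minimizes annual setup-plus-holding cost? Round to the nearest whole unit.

Q* ≈ 5,163 castings

Annual demand D = 699 × 220 = 153,780.
Production build-up factor (1 − d/p) = 1 − 699/1,780 = 0.6073.
Q* = √(2DS / (H(1 − d/p))) = √(2 × 153,780 × 94.2 / (1.79 × 0.6073)).
= √(28,972,152 / 1.0871) ≈ 5162.511.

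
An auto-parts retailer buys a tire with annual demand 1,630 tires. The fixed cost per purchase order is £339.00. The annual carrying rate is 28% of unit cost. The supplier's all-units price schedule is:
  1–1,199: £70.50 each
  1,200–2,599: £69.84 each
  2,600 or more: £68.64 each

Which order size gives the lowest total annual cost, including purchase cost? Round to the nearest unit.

Holding cost per unit per year at price C is H = 0.28·C.
Evaluate total cost at each tier's feasible EOQ or, if the EOQ is below the tier, at the tier's minimum quantity.
EOQ at £70.50 = 236.6 (feasible in tier 1): TC = 1,630×£70.50 + (1,630/236.6)×339 + (236.6/2)×0.28×£70.50 = £119,585.70.
EOQ at £69.84 = 237.7 < 1200, so use break Q=1200: TC = 1,630×£69.84 + (1,630/1200.0)×339 + (1200.0/2)×0.28×£69.84 = £126,032.80.
EOQ at £68.64 = 239.8 < 2600, so use break Q=2600: TC = 1,630×£68.64 + (1,630/2600.0)×339 + (2600.0/2)×0.28×£68.64 = £137,080.69.
Lowest total cost is £119,585.70 at Q = 236.6.

Q* ≈ 237 tires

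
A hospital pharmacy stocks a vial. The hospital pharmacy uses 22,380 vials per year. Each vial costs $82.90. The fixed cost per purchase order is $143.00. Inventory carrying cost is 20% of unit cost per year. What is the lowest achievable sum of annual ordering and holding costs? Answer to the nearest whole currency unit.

Holding cost H = 0.20 × $82.90 = $16.5800 per unit per year.
Q* = √(2DS/H) = √(2 × 22,380 × 143 / 16.58) ≈ 621.33.
At the optimum the two cost components are equal, so total cost = 2·(Q*/2)H = Q*·H.
Minimum total = √(2DSH) = √(2 × 22,380 × 143 × 16.58) ≈ 10301.615.

TC* ≈ $10,302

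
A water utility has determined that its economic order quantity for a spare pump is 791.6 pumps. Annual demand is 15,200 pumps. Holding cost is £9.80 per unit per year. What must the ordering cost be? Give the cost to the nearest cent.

S ≈ £202.01

Invert the EOQ relation Q*² = 2DS/H.
From Q* = √(2DS/H): S = Q*²H / (2D) = 791.6² × 9.8 / (2 × 15,200) = 202.0059.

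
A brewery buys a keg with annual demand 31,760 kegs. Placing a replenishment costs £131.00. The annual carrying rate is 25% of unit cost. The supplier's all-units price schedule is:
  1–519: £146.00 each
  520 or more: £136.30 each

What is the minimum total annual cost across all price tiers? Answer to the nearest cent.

Holding cost per unit per year at price C is H = 0.25·C.
Evaluate total cost at each tier's feasible EOQ or, if the EOQ is below the tier, at the tier's minimum quantity.
EOQ at £146.00 = 477.5 (feasible in tier 1): TC = 31,760×£146.00 + (31,760/477.5)×131 + (477.5/2)×0.25×£146.00 = £4,654,387.59.
EOQ at £136.30 = 494.2 < 520, so use break Q=520: TC = 31,760×£136.30 + (31,760/520.0)×131 + (520.0/2)×0.25×£136.30 = £4,345,748.58.
Lowest total cost among the candidates is at Q = 520.0.

TC* ≈ £4,345,748.58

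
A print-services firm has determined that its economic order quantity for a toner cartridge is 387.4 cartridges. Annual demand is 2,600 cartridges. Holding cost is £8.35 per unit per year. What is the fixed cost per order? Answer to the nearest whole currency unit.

Squaring Q* = √(2DS/H) gives Q*² = 2DS/H.
From Q* = √(2DS/H): S = Q*²H / (2D) = 387.4² × 8.35 / (2 × 2,600) = 240.9919.

S ≈ £241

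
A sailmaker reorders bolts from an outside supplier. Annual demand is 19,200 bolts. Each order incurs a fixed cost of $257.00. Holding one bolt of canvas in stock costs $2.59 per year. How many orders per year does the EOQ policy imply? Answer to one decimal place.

EOQ = √(2DS/H) = √(2 × 19,200 × 257 / 2.59) ≈ 1952.01.
Orders per year = D / Q* = 19,200 / 1952.01 ≈ 9.836.

N ≈ 9.8 orders per year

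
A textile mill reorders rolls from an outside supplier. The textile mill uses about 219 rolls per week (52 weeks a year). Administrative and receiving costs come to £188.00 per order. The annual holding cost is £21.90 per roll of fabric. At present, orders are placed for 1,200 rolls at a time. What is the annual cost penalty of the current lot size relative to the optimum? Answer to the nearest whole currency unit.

Annual demand D = 219 × 52 = 11,388.
EOQ = √(2DS/H) = √(2 × 11,388 × 188 / 21.9) ≈ 442.18.
Cost at Q* = (D/Q*)S + (Q*/2)H = √(2DSH) ≈ £9,683.66.
Cost at Q = 1,200: (11,388/1,200)×188 + (1,200/2)×21.9 = £1,784.12 + £13,140.00 = £14,924.12.
Excess = £14,924.12 − £9,683.66 = £5,240.46.

Extra cost ≈ £5,240 per year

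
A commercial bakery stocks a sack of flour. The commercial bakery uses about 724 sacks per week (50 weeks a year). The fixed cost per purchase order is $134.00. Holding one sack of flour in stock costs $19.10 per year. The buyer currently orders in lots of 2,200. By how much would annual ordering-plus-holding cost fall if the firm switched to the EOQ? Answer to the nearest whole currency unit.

Annual demand D = 724 × 50 = 36,200.
EOQ = √(2DS/H) = √(2 × 36,200 × 134 / 19.1) ≈ 712.70.
Cost at Q* = (D/Q*)S + (Q*/2)H = √(2DSH) ≈ $13,612.51.
Cost at Q = 2,200: (36,200/2,200)×134 + (2,200/2)×19.1 = $2,204.91 + $21,010.00 = $23,214.91.
Excess = $23,214.91 − $13,612.51 = $9,602.39.

Extra cost ≈ $9,602 per year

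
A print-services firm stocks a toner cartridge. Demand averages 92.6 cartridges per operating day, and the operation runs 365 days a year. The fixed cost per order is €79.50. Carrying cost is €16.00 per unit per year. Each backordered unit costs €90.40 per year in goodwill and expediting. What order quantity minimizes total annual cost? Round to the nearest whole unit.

Annual demand D = 92.6 × 365 = 33,799.
With planned backorders, Q* = √(2DS/H) · √((H+B)/B).
√(2DS/H) = √(2 × 33,799 × 79.5 / 16) = 579.549.
√((H+B)/B) = √((16+90.4)/90.4) = 1.0849.
Q* ≈ 628.749.

Q* ≈ 629 cartridges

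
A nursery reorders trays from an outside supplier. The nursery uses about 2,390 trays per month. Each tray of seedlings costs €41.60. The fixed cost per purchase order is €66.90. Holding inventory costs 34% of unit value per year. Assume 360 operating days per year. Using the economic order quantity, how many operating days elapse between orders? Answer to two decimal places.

Annual demand D = 2,390 × 12 = 28,680.
Holding cost H = 0.34 × €41.60 = €14.1440 per unit per year.
EOQ = √(2DS/H) = √(2 × 28,680 × 66.9 / 14.144) ≈ 520.87.
Cycle time = Q*/D × 360 = 520.87 / 28,680 × 360 ≈ 6.538 days.

T ≈ 6.54 days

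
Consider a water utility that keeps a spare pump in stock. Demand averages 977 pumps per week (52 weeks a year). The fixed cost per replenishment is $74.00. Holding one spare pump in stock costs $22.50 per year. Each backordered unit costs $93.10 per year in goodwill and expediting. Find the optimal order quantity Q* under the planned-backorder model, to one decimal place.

Q* ≈ 644.2 pumps

Annual demand D = 977 × 52 = 50,804.
With planned backorders, Q* = √(2DS/H) · √((H+B)/B).
√(2DS/H) = √(2 × 50,804 × 74 / 22.5) = 578.081.
√((H+B)/B) = √((22.5+93.1)/93.1) = 1.1143.
Q* ≈ 644.158.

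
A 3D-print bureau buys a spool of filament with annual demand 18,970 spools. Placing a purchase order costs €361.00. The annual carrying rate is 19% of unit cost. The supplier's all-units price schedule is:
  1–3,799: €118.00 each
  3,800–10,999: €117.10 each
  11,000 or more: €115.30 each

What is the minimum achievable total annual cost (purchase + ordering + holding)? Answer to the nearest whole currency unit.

Holding cost per unit per year at price C is H = 0.19·C.
Candidates are each tier's EOQ (if it falls in that tier) and each price-break quantity.
EOQ at €118.00 = 781.6 (feasible in tier 1): TC = 18,970×€118.00 + (18,970/781.6)×361 + (781.6/2)×0.19×€118.00 = €2,255,983.47.
EOQ at €117.10 = 784.6 < 3800, so use break Q=3800: TC = 18,970×€117.10 + (18,970/3800.0)×361 + (3800.0/2)×0.19×€117.10 = €2,265,462.25.
EOQ at €115.30 = 790.7 < 11000, so use break Q=11000: TC = 18,970×€115.30 + (18,970/11000.0)×361 + (11000.0/2)×0.19×€115.30 = €2,308,352.06.
Lowest total cost among the candidates is at Q = 781.6.

TC* ≈ €2,255,983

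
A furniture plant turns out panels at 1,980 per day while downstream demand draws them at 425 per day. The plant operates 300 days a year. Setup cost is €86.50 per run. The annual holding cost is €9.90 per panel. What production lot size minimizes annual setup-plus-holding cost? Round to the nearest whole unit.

Annual demand D = 425 × 300 = 127,500.
Production build-up factor (1 − d/p) = 1 − 425/1,980 = 0.7854.
Q* = √(2DS / (H(1 − d/p))) = √(2 × 127,500 × 86.5 / (9.9 × 0.7854)).
= √(22,057,500 / 7.775) ≈ 1684.333.

Q* ≈ 1,684 panels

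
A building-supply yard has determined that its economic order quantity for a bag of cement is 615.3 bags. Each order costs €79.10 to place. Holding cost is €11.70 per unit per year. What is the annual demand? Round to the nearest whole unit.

Invert the EOQ relation Q*² = 2DS/H.
From Q* = √(2DS/H): D = Q*²H / (2S) = 615.3² × 11.7 / (2 × 79.1) = 27999.689.

D ≈ 28,000 bags per year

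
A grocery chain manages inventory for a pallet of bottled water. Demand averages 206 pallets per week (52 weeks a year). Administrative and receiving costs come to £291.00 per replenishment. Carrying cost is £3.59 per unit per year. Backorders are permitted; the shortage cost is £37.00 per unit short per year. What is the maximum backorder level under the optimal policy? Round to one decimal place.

S* ≈ 122.1 pallets

Annual demand D = 206 × 52 = 10,712.
With planned backorders, Q* = √(2DS/H) · √((H+B)/B).
√(2DS/H) = √(2 × 10,712 × 291 / 3.59) = 1317.800.
√((H+B)/B) = √((3.59+37)/37) = 1.0474.
Q* ≈ 1380.251.
S* = Q* · H/(H+B) = 1380.251 × 3.59/40.59 ≈ 122.077.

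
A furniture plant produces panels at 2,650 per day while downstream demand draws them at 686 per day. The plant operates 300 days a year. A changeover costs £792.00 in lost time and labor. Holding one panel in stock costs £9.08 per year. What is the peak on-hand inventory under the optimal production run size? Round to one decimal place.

I_max ≈ 5,158.3 panels

Annual demand D = 686 × 300 = 205,800.
Production build-up factor (1 − d/p) = 1 − 686/2,650 = 0.7411.
Q* = √(2DS / (H(1 − d/p))) = √(2 × 205,800 × 792 / (9.08 × 0.7411)).
= √(325,987,200 / 6.7295) ≈ 6960.005.
Maximum inventory = Q*(1 − d/p) = 6960.005 × 0.7411 ≈ 5158.283.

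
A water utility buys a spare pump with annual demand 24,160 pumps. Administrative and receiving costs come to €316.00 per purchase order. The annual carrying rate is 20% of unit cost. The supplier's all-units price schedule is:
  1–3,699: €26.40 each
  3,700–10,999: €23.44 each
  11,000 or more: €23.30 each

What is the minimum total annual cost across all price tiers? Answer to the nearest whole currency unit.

Holding cost per unit per year at price C is H = 0.20·C.
For each price level, check whether its EOQ is feasible; otherwise the best quantity at that price is the breakpoint.
EOQ at €26.40 = 1700.6 (feasible in tier 1): TC = 24,160×€26.40 + (24,160/1700.6)×316 + (1700.6/2)×0.20×€26.40 = €646,802.92.
EOQ at €23.44 = 1804.7 < 3700, so use break Q=3700: TC = 24,160×€23.44 + (24,160/3700.0)×316 + (3700.0/2)×0.20×€23.44 = €577,046.59.
EOQ at €23.30 = 1810.1 < 11000, so use break Q=11000: TC = 24,160×€23.30 + (24,160/11000.0)×316 + (11000.0/2)×0.20×€23.30 = €589,252.05.
Lowest total cost among the candidates is at Q = 3700.0.

TC* ≈ €577,047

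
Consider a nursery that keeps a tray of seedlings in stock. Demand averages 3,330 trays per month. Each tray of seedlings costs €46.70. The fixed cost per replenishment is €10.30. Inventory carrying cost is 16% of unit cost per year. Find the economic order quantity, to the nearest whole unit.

Q* ≈ 332 trays

Annual demand D = 3,330 × 12 = 39,960.
Holding cost H = 0.16 × €46.70 = €7.4720 per unit per year.
EOQ = √(2DS / H) = √(2 × 39,960 × 10.3 / 7.472).
= √(823,176 / 7.472) = √110,168.0942 ≈ 331.916.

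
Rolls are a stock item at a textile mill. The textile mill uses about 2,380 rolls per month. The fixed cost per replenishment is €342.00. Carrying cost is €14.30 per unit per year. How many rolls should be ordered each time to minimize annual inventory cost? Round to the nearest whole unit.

Q* ≈ 1,169 rolls

Annual demand D = 2,380 × 12 = 28,560.
EOQ = √(2DS / H) = √(2 × 28,560 × 342 / 14.3).
= √(19,535,040 / 14.3) = √1,366,086.7133 ≈ 1168.797.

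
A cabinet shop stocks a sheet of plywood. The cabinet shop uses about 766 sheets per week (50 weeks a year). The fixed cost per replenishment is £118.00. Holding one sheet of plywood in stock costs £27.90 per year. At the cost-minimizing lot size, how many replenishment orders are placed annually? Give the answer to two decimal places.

Annual demand D = 766 × 50 = 38,300.
The optimal lot size = √(2DS/H) = √(2 × 38,300 × 118 / 27.9) ≈ 569.18.
Orders per year = D / Q* = 38,300 / 569.18 ≈ 67.289.

N ≈ 67.29 orders per year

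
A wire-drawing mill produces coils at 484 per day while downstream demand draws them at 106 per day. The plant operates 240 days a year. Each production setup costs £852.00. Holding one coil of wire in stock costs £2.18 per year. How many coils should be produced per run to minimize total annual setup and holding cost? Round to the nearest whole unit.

Q* ≈ 5,046 coils

Annual demand D = 106 × 240 = 25,440.
Production build-up factor (1 − d/p) = 1 − 106/484 = 0.7810.
Q* = √(2DS / (H(1 − d/p))) = √(2 × 25,440 × 852 / (2.18 × 0.7810)).
= √(43,349,760 / 1.7026) ≈ 5045.938.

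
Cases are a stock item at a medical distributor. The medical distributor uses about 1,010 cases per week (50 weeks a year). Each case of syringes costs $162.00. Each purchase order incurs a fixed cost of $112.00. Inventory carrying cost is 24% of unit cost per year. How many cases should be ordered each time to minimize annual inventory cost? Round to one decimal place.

Annual demand D = 1,010 × 50 = 50,500.
Holding cost H = 0.24 × $162.00 = $38.8800 per unit per year.
EOQ = √(2DS / H) = √(2 × 50,500 × 112 / 38.88).
= √(11,312,000 / 38.88) = √290,946.5021 ≈ 539.395.

Q* ≈ 539.4 cases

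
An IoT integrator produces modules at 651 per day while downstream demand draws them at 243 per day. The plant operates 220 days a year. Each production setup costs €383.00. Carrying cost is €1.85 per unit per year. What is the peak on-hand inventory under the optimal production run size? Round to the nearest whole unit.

Annual demand D = 243 × 220 = 53,460.
Production build-up factor (1 − d/p) = 1 − 243/651 = 0.6267.
Q* = √(2DS / (H(1 − d/p))) = √(2 × 53,460 × 383 / (1.85 × 0.6267)).
= √(40,950,360 / 1.1594) ≈ 5942.968.
Maximum inventory = Q*(1 − d/p) = 5942.968 × 0.6267 ≈ 3724.625.

I_max ≈ 3,725 modules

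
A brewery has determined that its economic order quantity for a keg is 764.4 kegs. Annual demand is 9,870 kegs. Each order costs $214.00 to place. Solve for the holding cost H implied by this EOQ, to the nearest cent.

H ≈ $7.23

Squaring Q* = √(2DS/H) gives Q*² = 2DS/H.
From Q* = √(2DS/H): H = 2DS / Q*² = 2 × 9,870 × 214 / 764.4² = 7.2297.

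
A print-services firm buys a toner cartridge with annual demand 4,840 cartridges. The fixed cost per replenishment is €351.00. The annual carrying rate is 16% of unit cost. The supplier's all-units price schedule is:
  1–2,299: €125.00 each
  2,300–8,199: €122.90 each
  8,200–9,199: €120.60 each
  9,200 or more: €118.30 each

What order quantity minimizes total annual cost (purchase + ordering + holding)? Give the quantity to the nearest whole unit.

Holding cost per unit per year at price C is H = 0.16·C.
Candidates are each tier's EOQ (if it falls in that tier) and each price-break quantity.
EOQ at €125.00 = 412.2 (feasible in tier 1): TC = 4,840×€125.00 + (4,840/412.2)×351 + (412.2/2)×0.16×€125.00 = €613,243.40.
EOQ at €122.90 = 415.7 < 2300, so use break Q=2300: TC = 4,840×€122.90 + (4,840/2300.0)×351 + (2300.0/2)×0.16×€122.90 = €618,188.23.
EOQ at €120.60 = 419.6 < 8200, so use break Q=8200: TC = 4,840×€120.60 + (4,840/8200.0)×351 + (8200.0/2)×0.16×€120.60 = €663,024.78.
EOQ at €118.30 = 423.7 < 9200, so use break Q=9200: TC = 4,840×€118.30 + (4,840/9200.0)×351 + (9200.0/2)×0.16×€118.30 = €659,825.46.
Lowest total cost is €613,243.40 at Q = 412.2.

Q* ≈ 412 cartridges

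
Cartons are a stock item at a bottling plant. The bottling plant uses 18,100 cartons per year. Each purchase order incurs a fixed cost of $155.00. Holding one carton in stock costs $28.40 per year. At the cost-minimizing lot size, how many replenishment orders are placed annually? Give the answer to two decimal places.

N ≈ 40.72 orders per year

The optimal lot size = √(2DS/H) = √(2 × 18,100 × 155 / 28.4) ≈ 444.49.
Orders per year = D / Q* = 18,100 / 444.49 ≈ 40.721.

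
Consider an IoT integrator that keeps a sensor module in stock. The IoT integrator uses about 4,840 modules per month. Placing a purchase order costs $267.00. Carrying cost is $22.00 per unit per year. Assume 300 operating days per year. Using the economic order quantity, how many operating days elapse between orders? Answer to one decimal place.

T ≈ 6.1 days

Annual demand D = 4,840 × 12 = 58,080.
Q* = √(2DS/H) = √(2 × 58,080 × 267 / 22) ≈ 1187.33.
Cycle time = Q*/D × 300 = 1187.33 / 58,080 × 300 ≈ 6.133 days.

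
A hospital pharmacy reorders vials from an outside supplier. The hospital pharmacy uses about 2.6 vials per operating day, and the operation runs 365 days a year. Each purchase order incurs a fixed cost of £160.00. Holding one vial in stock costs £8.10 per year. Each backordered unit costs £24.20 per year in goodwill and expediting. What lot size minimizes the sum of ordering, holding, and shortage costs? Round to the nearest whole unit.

Annual demand D = 2.6 × 365 = 949.
With planned backorders, Q* = √(2DS/H) · √((H+B)/B).
√(2DS/H) = √(2 × 949 × 160 / 8.1) = 193.627.
√((H+B)/B) = √((8.1+24.2)/24.2) = 1.1553.
Q* ≈ 223.696.

Q* ≈ 224 vials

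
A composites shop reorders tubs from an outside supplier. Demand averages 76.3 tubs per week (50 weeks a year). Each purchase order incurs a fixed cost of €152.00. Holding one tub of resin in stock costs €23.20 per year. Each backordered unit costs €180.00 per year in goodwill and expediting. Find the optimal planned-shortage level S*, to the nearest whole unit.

S* ≈ 27 tubs

Annual demand D = 76.3 × 50 = 3,815.
With planned backorders, Q* = √(2DS/H) · √((H+B)/B).
√(2DS/H) = √(2 × 3,815 × 152 / 23.2) = 223.584.
√((H+B)/B) = √((23.2+180)/180) = 1.0625.
Q* ≈ 237.556.
S* = Q* · H/(H+B) = 237.556 × 23.2/203.2 ≈ 27.123.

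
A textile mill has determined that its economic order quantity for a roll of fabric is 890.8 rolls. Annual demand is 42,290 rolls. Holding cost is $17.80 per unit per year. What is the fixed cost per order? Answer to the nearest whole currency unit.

S ≈ $167

Squaring Q* = √(2DS/H) gives Q*² = 2DS/H.
From Q* = √(2DS/H): S = Q*²H / (2D) = 890.8² × 17.8 / (2 × 42,290) = 166.9986.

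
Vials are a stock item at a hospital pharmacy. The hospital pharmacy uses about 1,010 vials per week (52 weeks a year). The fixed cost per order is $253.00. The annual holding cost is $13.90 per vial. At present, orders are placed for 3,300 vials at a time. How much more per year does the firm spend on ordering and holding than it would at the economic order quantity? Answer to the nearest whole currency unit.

Extra cost ≈ $7,742 per year

Annual demand D = 1,010 × 52 = 52,520.
EOQ = √(2DS/H) = √(2 × 52,520 × 253 / 13.9) ≈ 1382.71.
Cost at Q* = (D/Q*)S + (Q*/2)H = √(2DSH) ≈ $19,219.63.
Cost at Q = 3,300: (52,520/3,300)×253 + (3,300/2)×13.9 = $4,026.53 + $22,935.00 = $26,961.53.
Excess = $26,961.53 − $19,219.63 = $7,741.90.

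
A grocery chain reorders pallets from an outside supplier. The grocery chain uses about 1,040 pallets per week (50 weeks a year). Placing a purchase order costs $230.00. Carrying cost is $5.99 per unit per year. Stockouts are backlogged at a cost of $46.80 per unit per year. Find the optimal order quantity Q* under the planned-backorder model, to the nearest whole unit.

Annual demand D = 1,040 × 50 = 52,000.
With planned backorders, Q* = √(2DS/H) · √((H+B)/B).
√(2DS/H) = √(2 × 52,000 × 230 / 5.99) = 1998.330.
√((H+B)/B) = √((5.99+46.8)/46.8) = 1.0621.
Q* ≈ 2122.365.

Q* ≈ 2,122 pallets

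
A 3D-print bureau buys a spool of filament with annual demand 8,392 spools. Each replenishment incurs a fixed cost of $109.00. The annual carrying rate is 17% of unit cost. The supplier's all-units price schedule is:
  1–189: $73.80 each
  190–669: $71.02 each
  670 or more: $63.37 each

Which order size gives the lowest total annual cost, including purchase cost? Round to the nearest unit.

Holding cost per unit per year at price C is H = 0.17·C.
Candidates are each tier's EOQ (if it falls in that tier) and each price-break quantity.
Tier 1 ($73.80): EOQ = 381.9 exceeds tier's upper bound 189, so this tier is dominated.
EOQ at $71.02 = 389.3 (feasible in tier 2): TC = 8,392×$71.02 + (8,392/389.3)×109 + (389.3/2)×0.17×$71.02 = $600,699.60.
EOQ at $63.37 = 412.1 < 670, so use break Q=670: TC = 8,392×$63.37 + (8,392/670.0)×109 + (670.0/2)×0.17×$63.37 = $536,775.23.
Lowest total cost is $536,775.23 at Q = 670.0.

Q* ≈ 670 spools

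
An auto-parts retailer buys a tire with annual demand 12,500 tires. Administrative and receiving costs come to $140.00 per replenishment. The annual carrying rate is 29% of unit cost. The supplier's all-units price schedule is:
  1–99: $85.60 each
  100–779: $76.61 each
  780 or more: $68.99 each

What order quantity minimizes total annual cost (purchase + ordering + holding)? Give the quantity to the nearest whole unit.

Q* ≈ 780 tires

Holding cost per unit per year at price C is H = 0.29·C.
For each price level, check whether its EOQ is feasible; otherwise the best quantity at that price is the breakpoint.
Tier 1 ($85.60): EOQ = 375.5 exceeds tier's upper bound 99, so this tier is dominated.
EOQ at $76.61 = 396.9 (feasible in tier 2): TC = 12,500×$76.61 + (12,500/396.9)×140 + (396.9/2)×0.29×$76.61 = $966,443.11.
EOQ at $68.99 = 418.3 < 780, so use break Q=780: TC = 12,500×$68.99 + (12,500/780.0)×140 + (780.0/2)×0.29×$68.99 = $872,421.36.
Lowest total cost is $872,421.36 at Q = 780.0.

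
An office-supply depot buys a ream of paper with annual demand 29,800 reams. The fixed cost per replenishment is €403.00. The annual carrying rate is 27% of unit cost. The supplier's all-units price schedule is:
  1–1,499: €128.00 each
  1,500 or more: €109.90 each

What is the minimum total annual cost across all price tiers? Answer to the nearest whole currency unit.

TC* ≈ €3,305,281

Holding cost per unit per year at price C is H = 0.27·C.
Candidates are each tier's EOQ (if it falls in that tier) and each price-break quantity.
EOQ at €128.00 = 833.7 (feasible in tier 1): TC = 29,800×€128.00 + (29,800/833.7)×403 + (833.7/2)×0.27×€128.00 = €3,843,211.28.
EOQ at €109.90 = 899.7 < 1500, so use break Q=1500: TC = 29,800×€109.90 + (29,800/1500.0)×403 + (1500.0/2)×0.27×€109.90 = €3,305,281.02.
Lowest total cost among the candidates is at Q = 1500.0.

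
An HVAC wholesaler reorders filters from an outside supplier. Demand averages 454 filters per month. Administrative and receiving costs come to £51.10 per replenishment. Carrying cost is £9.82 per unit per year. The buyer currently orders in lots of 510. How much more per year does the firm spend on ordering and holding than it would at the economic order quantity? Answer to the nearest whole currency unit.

Extra cost ≈ £712 per year

Annual demand D = 454 × 12 = 5,448.
EOQ = √(2DS/H) = √(2 × 5,448 × 51.1 / 9.82) ≈ 238.12.
Cost at Q* = (D/Q*)S + (Q*/2)H = √(2DSH) ≈ £2,338.30.
Cost at Q = 510: (5,448/510)×51.1 + (510/2)×9.82 = £545.87 + £2,504.10 = £3,049.97.
Excess = £3,049.97 − £2,338.30 = £711.67.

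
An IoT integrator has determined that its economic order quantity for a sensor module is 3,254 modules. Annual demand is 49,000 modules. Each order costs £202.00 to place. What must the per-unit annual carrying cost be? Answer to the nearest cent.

H ≈ £1.87

Squaring Q* = √(2DS/H) gives Q*² = 2DS/H.
From Q* = √(2DS/H): H = 2DS / Q*² = 2 × 49,000 × 202 / 3,254² = 1.8696.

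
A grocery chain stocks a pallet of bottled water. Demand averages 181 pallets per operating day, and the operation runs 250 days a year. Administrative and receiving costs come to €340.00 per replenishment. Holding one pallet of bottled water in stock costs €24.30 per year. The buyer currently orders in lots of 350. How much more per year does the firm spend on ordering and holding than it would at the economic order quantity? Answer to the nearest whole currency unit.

Annual demand D = 181 × 250 = 45,250.
EOQ = √(2DS/H) = √(2 × 45,250 × 340 / 24.3) ≈ 1125.28.
Cost at Q* = (D/Q*)S + (Q*/2)H = √(2DSH) ≈ €27,344.30.
Cost at Q = 350: (45,250/350)×340 + (350/2)×24.3 = €43,957.14 + €4,252.50 = €48,209.64.
Excess = €48,209.64 − €27,344.30 = €20,865.34.

Extra cost ≈ €20,865 per year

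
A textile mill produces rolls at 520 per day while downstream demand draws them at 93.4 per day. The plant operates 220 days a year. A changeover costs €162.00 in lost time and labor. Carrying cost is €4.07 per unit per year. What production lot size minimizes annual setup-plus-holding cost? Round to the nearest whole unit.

Annual demand D = 93.4 × 220 = 20,548.
Production build-up factor (1 − d/p) = 1 − 93.4/520 = 0.8204.
Q* = √(2DS / (H(1 − d/p))) = √(2 × 20,548 × 162 / (4.07 × 0.8204)).
= √(6,657,552 / 3.339) ≈ 1412.054.

Q* ≈ 1,412 rolls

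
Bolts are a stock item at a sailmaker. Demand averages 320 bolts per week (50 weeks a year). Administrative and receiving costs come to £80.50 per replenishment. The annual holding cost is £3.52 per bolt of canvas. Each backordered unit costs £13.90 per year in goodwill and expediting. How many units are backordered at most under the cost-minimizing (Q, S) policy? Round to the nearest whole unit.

S* ≈ 194 bolts

Annual demand D = 320 × 50 = 16,000.
With planned backorders, Q* = √(2DS/H) · √((H+B)/B).
√(2DS/H) = √(2 × 16,000 × 80.5 / 3.52) = 855.464.
√((H+B)/B) = √((3.52+13.9)/13.9) = 1.1195.
Q* ≈ 957.675.
S* = Q* · H/(H+B) = 957.675 × 3.52/17.42 ≈ 193.514.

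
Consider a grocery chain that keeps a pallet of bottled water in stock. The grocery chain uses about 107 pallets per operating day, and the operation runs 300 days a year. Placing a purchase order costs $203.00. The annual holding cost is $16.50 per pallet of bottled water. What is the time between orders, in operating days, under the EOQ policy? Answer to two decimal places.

T ≈ 8.31 days

Annual demand D = 107 × 300 = 32,100.
The optimal lot size = √(2DS/H) = √(2 × 32,100 × 203 / 16.5) ≈ 888.74.
Cycle time = Q*/D × 300 = 888.74 / 32,100 × 300 ≈ 8.306 days.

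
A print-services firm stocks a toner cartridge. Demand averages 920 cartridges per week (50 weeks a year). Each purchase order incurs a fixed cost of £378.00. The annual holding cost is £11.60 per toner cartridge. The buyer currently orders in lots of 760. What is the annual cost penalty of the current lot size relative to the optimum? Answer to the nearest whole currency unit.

Extra cost ≈ £7,202 per year

Annual demand D = 920 × 50 = 46,000.
EOQ = √(2DS/H) = √(2 × 46,000 × 378 / 11.6) ≈ 1731.45.
Cost at Q* = (D/Q*)S + (Q*/2)H = √(2DSH) ≈ £20,084.86.
Cost at Q = 760: (46,000/760)×378 + (760/2)×11.6 = £22,878.95 + £4,408.00 = £27,286.95.
Excess = £27,286.95 − £20,084.86 = £7,202.09.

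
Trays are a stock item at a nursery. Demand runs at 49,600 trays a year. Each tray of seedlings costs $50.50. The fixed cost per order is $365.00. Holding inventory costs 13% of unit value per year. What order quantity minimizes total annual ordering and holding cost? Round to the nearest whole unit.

Q* ≈ 2,348 trays

Holding cost H = 0.13 × $50.50 = $6.5650 per unit per year.
EOQ = √(2DS / H) = √(2 × 49,600 × 365 / 6.565).
= √(36,208,000 / 6.565) = √5,515,308.4539 ≈ 2348.469.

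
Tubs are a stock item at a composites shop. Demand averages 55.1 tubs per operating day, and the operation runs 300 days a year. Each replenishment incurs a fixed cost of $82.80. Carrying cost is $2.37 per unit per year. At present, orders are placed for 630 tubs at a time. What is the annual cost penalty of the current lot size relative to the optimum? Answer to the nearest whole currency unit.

Annual demand D = 55.1 × 300 = 16,530.
EOQ = √(2DS/H) = √(2 × 16,530 × 82.8 / 2.37) ≈ 1074.71.
Cost at Q* = (D/Q*)S + (Q*/2)H = √(2DSH) ≈ $2,547.07.
Cost at Q = 630: (16,530/630)×82.8 + (630/2)×2.37 = $2,172.51 + $746.55 = $2,919.06.
Excess = $2,919.06 − $2,547.07 = $371.99.

Extra cost ≈ $372 per year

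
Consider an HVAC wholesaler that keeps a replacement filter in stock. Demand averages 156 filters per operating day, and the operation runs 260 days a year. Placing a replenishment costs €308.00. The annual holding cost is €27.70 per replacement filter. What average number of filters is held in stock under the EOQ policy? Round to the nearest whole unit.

Annual demand D = 156 × 260 = 40,560.
EOQ = √(2DS/H) = √(2 × 40,560 × 308 / 27.7) ≈ 949.73.
Average inventory = Q*/2 ≈ 949.73 / 2 = 474.864.

Average inventory ≈ 475 filters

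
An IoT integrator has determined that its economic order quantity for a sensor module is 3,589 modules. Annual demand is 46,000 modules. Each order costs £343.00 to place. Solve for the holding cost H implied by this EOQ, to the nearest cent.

H ≈ £2.45

Squaring Q* = √(2DS/H) gives Q*² = 2DS/H.
From Q* = √(2DS/H): H = 2DS / Q*² = 2 × 46,000 × 343 / 3,589² = 2.4498.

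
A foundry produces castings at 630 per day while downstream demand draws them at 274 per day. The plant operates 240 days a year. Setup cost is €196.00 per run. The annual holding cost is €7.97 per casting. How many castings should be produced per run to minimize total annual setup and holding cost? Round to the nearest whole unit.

Annual demand D = 274 × 240 = 65,760.
Production build-up factor (1 − d/p) = 1 − 274/630 = 0.5651.
Q* = √(2DS / (H(1 − d/p))) = √(2 × 65,760 × 196 / (7.97 × 0.5651)).
= √(25,777,920 / 4.5037) ≈ 2392.434.

Q* ≈ 2,392 castings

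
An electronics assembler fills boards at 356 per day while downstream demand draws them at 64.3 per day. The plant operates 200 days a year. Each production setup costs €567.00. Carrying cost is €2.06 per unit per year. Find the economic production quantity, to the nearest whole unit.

Q* ≈ 2,939 boards

Annual demand D = 64.3 × 200 = 12,860.
Production build-up factor (1 − d/p) = 1 − 64.3/356 = 0.8194.
Q* = √(2DS / (H(1 − d/p))) = √(2 × 12,860 × 567 / (2.06 × 0.8194)).
= √(14,583,240 / 1.6879) ≈ 2939.342.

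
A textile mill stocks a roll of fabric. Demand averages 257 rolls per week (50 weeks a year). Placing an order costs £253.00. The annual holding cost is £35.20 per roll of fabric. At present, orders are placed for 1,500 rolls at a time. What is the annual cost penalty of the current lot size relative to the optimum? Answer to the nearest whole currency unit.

Extra cost ≈ £13,439 per year

Annual demand D = 257 × 50 = 12,850.
EOQ = √(2DS/H) = √(2 × 12,850 × 253 / 35.2) ≈ 429.79.
Cost at Q* = (D/Q*)S + (Q*/2)H = √(2DSH) ≈ £15,128.58.
Cost at Q = 1,500: (12,850/1,500)×253 + (1,500/2)×35.2 = £2,167.37 + £26,400.00 = £28,567.37.
Excess = £28,567.37 − £15,128.58 = £13,438.79.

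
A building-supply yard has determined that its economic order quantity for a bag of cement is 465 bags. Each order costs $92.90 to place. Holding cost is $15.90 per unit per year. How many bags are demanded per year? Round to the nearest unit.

Invert the EOQ relation Q*² = 2DS/H.
From Q* = √(2DS/H): D = Q*²H / (2S) = 465² × 15.9 / (2 × 92.9) = 18503.646.

D ≈ 18,504 bags per year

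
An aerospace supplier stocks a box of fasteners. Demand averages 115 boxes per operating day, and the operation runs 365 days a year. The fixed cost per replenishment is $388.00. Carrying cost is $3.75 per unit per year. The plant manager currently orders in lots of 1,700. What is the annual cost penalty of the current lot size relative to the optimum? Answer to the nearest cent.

Extra cost ≈ $1,715.65 per year

Annual demand D = 115 × 365 = 41,975.
EOQ = √(2DS/H) = √(2 × 41,975 × 388 / 3.75) ≈ 2947.21.
Cost at Q* = (D/Q*)S + (Q*/2)H = √(2DSH) ≈ $11,052.02.
Cost at Q = 1,700: (41,975/1,700)×388 + (1,700/2)×3.75 = $9,580.18 + $3,187.50 = $12,767.68.
Excess = $12,767.68 − $11,052.02 = $1,715.65.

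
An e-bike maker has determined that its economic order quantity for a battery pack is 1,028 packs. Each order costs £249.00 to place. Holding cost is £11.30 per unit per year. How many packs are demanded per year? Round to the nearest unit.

D ≈ 23,979 packs per year

Invert the EOQ relation Q*² = 2DS/H.
From Q* = √(2DS/H): D = Q*²H / (2S) = 1,028² × 11.3 / (2 × 249) = 23979.235.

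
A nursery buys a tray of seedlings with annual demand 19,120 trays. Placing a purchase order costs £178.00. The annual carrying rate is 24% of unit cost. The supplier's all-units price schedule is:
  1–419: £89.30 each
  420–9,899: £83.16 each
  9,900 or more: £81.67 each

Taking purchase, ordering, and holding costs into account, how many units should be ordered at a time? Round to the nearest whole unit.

Holding cost per unit per year at price C is H = 0.24·C.
For each price level, check whether its EOQ is feasible; otherwise the best quantity at that price is the breakpoint.
Tier 1 (£89.30): EOQ = 563.6 exceeds tier's upper bound 419, so this tier is dominated.
EOQ at £83.16 = 584.0 (feasible in tier 2): TC = 19,120×£83.16 + (19,120/584.0)×178 + (584.0/2)×0.24×£83.16 = £1,601,674.72.
EOQ at £81.67 = 589.3 < 9900, so use break Q=9900: TC = 19,120×£81.67 + (19,120/9900.0)×178 + (9900.0/2)×0.24×£81.67 = £1,658,898.13.
Lowest total cost is £1,601,674.72 at Q = 584.0.

Q* ≈ 584 trays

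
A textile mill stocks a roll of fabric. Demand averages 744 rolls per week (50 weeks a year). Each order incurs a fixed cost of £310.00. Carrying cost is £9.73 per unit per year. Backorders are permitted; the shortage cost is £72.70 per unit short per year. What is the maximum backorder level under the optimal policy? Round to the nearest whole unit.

S* ≈ 194 rolls

Annual demand D = 744 × 50 = 37,200.
With planned backorders, Q* = √(2DS/H) · √((H+B)/B).
√(2DS/H) = √(2 × 37,200 × 310 / 9.73) = 1539.611.
√((H+B)/B) = √((9.73+72.7)/72.7) = 1.0648.
Q* ≈ 1639.405.
S* = Q* · H/(H+B) = 1639.405 × 9.73/82.43 ≈ 193.515.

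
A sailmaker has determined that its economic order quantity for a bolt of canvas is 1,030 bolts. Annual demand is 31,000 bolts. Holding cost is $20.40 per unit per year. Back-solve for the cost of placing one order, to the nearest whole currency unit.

The basic EOQ model gives Q* = √(2DS/H); rearrange for the unknown.
From Q* = √(2DS/H): S = Q*²H / (2D) = 1,030² × 20.4 / (2 × 31,000) = 349.0703.

S ≈ $349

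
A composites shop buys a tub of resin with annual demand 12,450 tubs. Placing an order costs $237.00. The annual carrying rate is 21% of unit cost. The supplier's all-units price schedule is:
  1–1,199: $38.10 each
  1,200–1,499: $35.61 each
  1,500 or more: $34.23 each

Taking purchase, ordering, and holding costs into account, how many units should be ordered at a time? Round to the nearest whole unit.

Q* ≈ 1,500 tubs

Holding cost per unit per year at price C is H = 0.21·C.
For each price level, check whether its EOQ is feasible; otherwise the best quantity at that price is the breakpoint.
EOQ at $38.10 = 858.8 (feasible in tier 1): TC = 12,450×$38.10 + (12,450/858.8)×237 + (858.8/2)×0.21×$38.10 = $481,216.41.
EOQ at $35.61 = 888.3 < 1200, so use break Q=1200: TC = 12,450×$35.61 + (12,450/1200.0)×237 + (1200.0/2)×0.21×$35.61 = $450,290.23.
EOQ at $34.23 = 906.1 < 1500, so use break Q=1500: TC = 12,450×$34.23 + (12,450/1500.0)×237 + (1500.0/2)×0.21×$34.23 = $433,521.82.
Lowest total cost is $433,521.82 at Q = 1500.0.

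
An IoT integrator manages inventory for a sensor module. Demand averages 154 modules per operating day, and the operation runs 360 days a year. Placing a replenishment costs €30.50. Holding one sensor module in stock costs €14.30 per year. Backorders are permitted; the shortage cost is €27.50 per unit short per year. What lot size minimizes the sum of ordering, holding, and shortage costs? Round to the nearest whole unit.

Annual demand D = 154 × 360 = 55,440.
With planned backorders, Q* = √(2DS/H) · √((H+B)/B).
√(2DS/H) = √(2 × 55,440 × 30.5 / 14.3) = 486.305.
√((H+B)/B) = √((14.3+27.5)/27.5) = 1.2329.
Q* ≈ 599.557.

Q* ≈ 600 modules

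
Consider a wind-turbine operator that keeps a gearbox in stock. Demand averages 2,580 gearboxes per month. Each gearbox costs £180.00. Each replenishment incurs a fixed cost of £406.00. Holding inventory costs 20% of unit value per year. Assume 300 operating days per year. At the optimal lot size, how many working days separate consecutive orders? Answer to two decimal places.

Annual demand D = 2,580 × 12 = 30,960.
Holding cost H = 0.20 × £180.00 = £36.0000 per unit per year.
The optimal lot size = √(2DS/H) = √(2 × 30,960 × 406 / 36) ≈ 835.66.
Cycle time = Q*/D × 300 = 835.66 / 30,960 × 300 ≈ 8.097 days.

T ≈ 8.10 days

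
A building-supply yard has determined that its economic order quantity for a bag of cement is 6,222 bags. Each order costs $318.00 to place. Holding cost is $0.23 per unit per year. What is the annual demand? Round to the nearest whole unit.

Squaring Q* = √(2DS/H) gives Q*² = 2DS/H.
From Q* = √(2DS/H): D = Q*²H / (2S) = 6,222² × 0.23 / (2 × 318) = 14000.087.

D ≈ 14,000 bags per year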